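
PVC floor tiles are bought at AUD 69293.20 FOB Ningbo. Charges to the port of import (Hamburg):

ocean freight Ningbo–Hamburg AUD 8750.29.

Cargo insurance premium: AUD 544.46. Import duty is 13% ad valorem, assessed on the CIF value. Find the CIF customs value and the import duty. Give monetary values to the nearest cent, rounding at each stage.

CIF = FOB price + freight + insurance
CIF = 69293.20 + 8750.29 + 544.46 = 78587.95
Import duty = 78587.95 × 13% = 10216.43

CIF value: AUD 78587.95; import duty: AUD 10216.43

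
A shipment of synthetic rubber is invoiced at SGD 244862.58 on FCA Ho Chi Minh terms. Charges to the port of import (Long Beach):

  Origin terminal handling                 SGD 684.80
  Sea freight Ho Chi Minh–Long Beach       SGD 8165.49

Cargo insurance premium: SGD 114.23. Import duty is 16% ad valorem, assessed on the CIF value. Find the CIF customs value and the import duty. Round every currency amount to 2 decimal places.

CIF value: SGD 253827.10; import duty: SGD 40612.34

CIF = FCA price + pre-shipment costs + freight + insurance
CIF = 244862.58 + 684.80 + 8165.49 + 114.23 = 253827.10
Import duty = 253827.10 × 16% = 40612.34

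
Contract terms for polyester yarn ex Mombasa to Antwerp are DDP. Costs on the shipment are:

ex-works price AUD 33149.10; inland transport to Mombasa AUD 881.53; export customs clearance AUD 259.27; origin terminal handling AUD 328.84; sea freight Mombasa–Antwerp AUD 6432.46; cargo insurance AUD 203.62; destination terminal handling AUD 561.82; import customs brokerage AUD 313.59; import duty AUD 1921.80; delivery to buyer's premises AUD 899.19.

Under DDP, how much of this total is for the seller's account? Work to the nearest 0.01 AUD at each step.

Seller's account: AUD 44951.22

DDP: the seller bears all costs including import duty.
Seller's account: goods 33149.10 + inland to port 881.53 + export clearance 259.27 + origin terminal 328.84 + freight 6432.46 + insurance 203.62 + destination terminal 561.82 + brokerage 313.59 + duty 1921.80 + delivery 899.19 = 44951.22
Buyer's account: 0.00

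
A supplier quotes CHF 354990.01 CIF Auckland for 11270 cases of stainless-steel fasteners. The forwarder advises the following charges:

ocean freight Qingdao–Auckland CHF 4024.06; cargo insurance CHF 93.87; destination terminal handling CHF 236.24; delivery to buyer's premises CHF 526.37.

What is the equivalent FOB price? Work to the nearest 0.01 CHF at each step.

FOB price: CHF 350872.08

Not relevant to the conversion: delivery, destination terminal — on the buyer under both terms; not part of either seller's price.
From CIF to FOB, the seller no longer bears: freight, insurance.
FOB price = 354990.01 − 4024.06 − 93.87 = 350872.08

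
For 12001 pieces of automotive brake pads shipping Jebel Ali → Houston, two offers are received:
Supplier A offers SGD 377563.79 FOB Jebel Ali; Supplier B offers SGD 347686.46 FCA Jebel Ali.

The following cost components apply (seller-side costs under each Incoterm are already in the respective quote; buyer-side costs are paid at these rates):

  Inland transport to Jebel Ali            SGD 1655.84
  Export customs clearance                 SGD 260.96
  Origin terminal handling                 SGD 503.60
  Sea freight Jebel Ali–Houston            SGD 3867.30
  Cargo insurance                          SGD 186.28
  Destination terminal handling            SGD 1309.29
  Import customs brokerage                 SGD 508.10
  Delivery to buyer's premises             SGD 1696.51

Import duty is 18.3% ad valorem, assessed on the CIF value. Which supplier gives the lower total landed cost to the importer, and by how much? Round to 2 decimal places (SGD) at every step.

Supplier B is cheaper by SGD 34749.12

Supplier A (FOB):
CIF value = FOB price + freight + insurance = 377563.79 + 3867.30 + 186.28 = 381617.37
Import duty = 381617.37 × 18.3% = 69835.98
Buyer bears (A): 3867.30 + 186.28 + 1309.29 + 508.10 + 1696.51 = 7567.48
Landed cost (A) = invoice 377563.79 + 7567.48 + duty 69835.98 = 454967.25
Supplier B (FCA):
CIF value = FCA price + origin terminal + freight + insurance = 347686.46 + 503.60 + 3867.30 + 186.28 = 352243.64
Import duty = 352243.64 × 18.3% = 64460.59
Buyer bears (B): 503.60 + 3867.30 + 186.28 + 1309.29 + 508.10 + 1696.51 = 8071.08
Landed cost (B) = invoice 347686.46 + 8071.08 + duty 64460.59 = 420218.13
Difference = |454967.25 − 420218.13| = 34749.12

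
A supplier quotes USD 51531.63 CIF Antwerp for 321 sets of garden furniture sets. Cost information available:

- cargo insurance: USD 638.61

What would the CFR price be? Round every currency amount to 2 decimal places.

CFR price: USD 50893.02

From CIF to CFR, the seller no longer bears: insurance.
CFR price = 51531.63 − 638.61 = 50893.02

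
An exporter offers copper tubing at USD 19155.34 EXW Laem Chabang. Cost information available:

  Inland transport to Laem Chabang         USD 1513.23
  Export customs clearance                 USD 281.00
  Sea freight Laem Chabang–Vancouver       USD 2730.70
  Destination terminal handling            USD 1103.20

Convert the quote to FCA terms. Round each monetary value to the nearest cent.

FCA price: USD 20949.57

Not relevant to the conversion: freight, destination terminal — on the buyer under both terms; not part of either seller's price.
From EXW to FCA, the seller additionally bears: inland to port, export clearance.
FCA price = 19155.34 + 1513.23 + 281.00 = 20949.57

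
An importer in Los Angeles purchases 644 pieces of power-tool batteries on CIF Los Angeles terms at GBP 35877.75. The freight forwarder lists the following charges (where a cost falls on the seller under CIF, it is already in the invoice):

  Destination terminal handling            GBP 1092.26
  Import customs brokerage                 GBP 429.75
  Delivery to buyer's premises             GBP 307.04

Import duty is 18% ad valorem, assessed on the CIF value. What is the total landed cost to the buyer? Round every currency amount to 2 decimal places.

CIF: the seller pays costs through ocean freight and marine insurance to the destination port.
The CIF price already equals the CIF value: 35877.75
Import duty = 35877.75 × 18% = 6458.00
Buyer bears: destination terminal 1092.26 + brokerage 429.75 + delivery 307.04 + duty 6458.00 = 8287.05
Landed cost = invoice 35877.75 + 8287.05 = 44164.80

Total landed cost: GBP 44164.80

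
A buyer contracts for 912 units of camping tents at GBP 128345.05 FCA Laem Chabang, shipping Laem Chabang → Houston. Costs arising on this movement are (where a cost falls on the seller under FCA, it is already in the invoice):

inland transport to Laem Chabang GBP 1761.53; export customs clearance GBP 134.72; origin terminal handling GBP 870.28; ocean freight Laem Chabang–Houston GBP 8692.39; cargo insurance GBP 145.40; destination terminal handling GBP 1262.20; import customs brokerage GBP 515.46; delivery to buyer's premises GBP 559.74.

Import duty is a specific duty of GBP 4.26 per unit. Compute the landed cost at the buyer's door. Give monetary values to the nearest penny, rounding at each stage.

Total landed cost: GBP 144275.64

FCA: the seller delivers export-cleared goods to the carrier; the buyer bears costs from that point.
Already in the invoice (seller's account under FCA): inland to port, export clearance — exclude.
CIF value = FCA price + origin terminal + freight + insurance = 128345.05 + 870.28 + 8692.39 + 145.40 = 138053.12
Import duty = 912 × 4.26 = 3885.12
Buyer bears: origin terminal 870.28 + freight 8692.39 + insurance 145.40 + destination terminal 1262.20 + brokerage 515.46 + delivery 559.74 + duty 3885.12 = 15930.59
Landed cost = invoice 128345.05 + 15930.59 = 144275.64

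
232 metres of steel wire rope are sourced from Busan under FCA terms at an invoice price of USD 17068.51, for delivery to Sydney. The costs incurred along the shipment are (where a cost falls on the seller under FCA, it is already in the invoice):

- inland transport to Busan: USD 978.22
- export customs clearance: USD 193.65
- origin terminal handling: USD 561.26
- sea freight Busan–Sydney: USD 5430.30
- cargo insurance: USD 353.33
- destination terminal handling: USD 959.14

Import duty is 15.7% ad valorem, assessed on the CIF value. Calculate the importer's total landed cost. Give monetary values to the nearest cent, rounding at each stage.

Total landed cost: USD 28048.44

FCA: the seller delivers export-cleared goods to the carrier; the buyer bears costs from that point.
Already in the invoice (seller's account under FCA): inland to port, export clearance — exclude.
CIF value = FCA price + origin terminal + freight + insurance = 17068.51 + 561.26 + 5430.30 + 353.33 = 23413.40
Import duty = 23413.40 × 15.7% = 3675.90
Buyer bears: origin terminal 561.26 + freight 5430.30 + insurance 353.33 + destination terminal 959.14 + duty 3675.90 = 10979.93
Landed cost = invoice 17068.51 + 10979.93 = 28048.44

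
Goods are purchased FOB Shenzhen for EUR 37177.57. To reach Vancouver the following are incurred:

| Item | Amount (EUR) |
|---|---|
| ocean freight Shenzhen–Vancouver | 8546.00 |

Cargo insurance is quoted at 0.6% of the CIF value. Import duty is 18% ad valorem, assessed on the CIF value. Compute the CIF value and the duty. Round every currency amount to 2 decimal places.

Let C be the CIF value. C = FOB price + freight + 0.6% × C
C − 0.6% × C = 37177.57 + 8546.00
0.994 × C = 45723.57
C = 45723.57 / 0.994 = 45999.57
Insurance premium = 0.6% × 45999.57 = 276.00
Import duty = 45999.57 × 18% = 8279.92

CIF value: EUR 45999.57; import duty: EUR 8279.92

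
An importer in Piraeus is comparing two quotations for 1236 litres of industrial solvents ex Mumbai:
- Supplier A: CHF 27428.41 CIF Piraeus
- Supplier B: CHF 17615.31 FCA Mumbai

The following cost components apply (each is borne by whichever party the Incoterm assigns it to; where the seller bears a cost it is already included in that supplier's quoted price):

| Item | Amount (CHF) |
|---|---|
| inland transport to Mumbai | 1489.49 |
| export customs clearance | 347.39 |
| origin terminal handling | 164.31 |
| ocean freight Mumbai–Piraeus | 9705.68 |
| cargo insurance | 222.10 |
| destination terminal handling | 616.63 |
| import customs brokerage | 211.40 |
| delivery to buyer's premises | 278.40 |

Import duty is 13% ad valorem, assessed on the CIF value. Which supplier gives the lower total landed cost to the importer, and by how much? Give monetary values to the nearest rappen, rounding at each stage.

Supplier A is cheaper by CHF 315.26

Supplier A (CIF):
The CIF price already equals the CIF value: 27428.41
Import duty = 27428.41 × 13% = 3565.69
Buyer bears (A): 616.63 + 211.40 + 278.40 = 1106.43
Landed cost (A) = invoice 27428.41 + 1106.43 + duty 3565.69 = 32100.53
Supplier B (FCA):
CIF value = FCA price + origin terminal + freight + insurance = 17615.31 + 164.31 + 9705.68 + 222.10 = 27707.40
Import duty = 27707.40 × 13% = 3601.96
Buyer bears (B): 164.31 + 9705.68 + 222.10 + 616.63 + 211.40 + 278.40 = 11198.52
Landed cost (B) = invoice 17615.31 + 11198.52 + duty 3601.96 = 32415.79
Difference = |32100.53 − 32415.79| = 315.26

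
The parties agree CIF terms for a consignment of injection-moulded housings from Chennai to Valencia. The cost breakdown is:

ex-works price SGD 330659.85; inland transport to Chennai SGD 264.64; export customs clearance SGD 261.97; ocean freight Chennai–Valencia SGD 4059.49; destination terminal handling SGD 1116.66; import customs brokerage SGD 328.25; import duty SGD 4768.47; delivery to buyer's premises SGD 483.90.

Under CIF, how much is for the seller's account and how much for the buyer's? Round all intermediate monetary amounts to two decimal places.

Seller: SGD 335245.95; buyer: SGD 6697.28

CIF: the seller pays costs through ocean freight and marine insurance to the destination port.
Seller's account: goods 330659.85 + inland to port 264.64 + export clearance 261.97 + freight 4059.49 = 335245.95
Buyer's account: destination terminal 1116.66 + brokerage 328.25 + duty 4768.47 + delivery 483.90 = 6697.28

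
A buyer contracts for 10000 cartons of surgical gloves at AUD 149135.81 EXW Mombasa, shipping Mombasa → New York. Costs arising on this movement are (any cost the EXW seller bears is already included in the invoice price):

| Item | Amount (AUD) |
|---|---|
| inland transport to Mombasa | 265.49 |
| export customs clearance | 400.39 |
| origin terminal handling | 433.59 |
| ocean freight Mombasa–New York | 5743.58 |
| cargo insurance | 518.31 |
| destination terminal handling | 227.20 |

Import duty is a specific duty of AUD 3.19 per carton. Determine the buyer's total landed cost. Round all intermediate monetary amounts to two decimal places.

EXW: the seller makes goods available at their premises; the buyer bears all onward costs.
CIF value = EXW price + inland to port + export clearance + origin terminal + freight + insurance = 149135.81 + 265.49 + 400.39 + 433.59 + 5743.58 + 518.31 = 156497.17
Import duty = 10000 × 3.19 = 31900.00
Buyer bears: inland to port 265.49 + export clearance 400.39 + origin terminal 433.59 + freight 5743.58 + insurance 518.31 + destination terminal 227.20 + duty 31900.00 = 39488.56
Landed cost = invoice 149135.81 + 39488.56 = 188624.37

Total landed cost: AUD 188624.37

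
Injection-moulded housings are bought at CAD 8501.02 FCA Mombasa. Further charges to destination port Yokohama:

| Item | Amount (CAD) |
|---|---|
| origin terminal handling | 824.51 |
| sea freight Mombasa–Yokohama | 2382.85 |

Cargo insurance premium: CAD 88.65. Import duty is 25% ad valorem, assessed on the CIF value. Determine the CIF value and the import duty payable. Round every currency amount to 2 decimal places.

CIF = FCA price + pre-shipment costs + freight + insurance
CIF = 8501.02 + 824.51 + 2382.85 + 88.65 = 11797.03
Import duty = 11797.03 × 25% = 2949.26

CIF value: CAD 11797.03; import duty: CAD 2949.26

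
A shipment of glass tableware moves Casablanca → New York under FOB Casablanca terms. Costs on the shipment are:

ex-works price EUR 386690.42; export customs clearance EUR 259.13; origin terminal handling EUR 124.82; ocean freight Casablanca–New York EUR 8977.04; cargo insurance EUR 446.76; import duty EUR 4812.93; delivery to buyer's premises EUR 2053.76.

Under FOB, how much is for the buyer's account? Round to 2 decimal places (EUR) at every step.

FOB: the seller bears costs until goods are on board at the origin port; the buyer bears freight, insurance and all costs thereafter.
Seller's account: goods 386690.42 + export clearance 259.13 + origin terminal 124.82 = 387074.37
Buyer's account: freight 8977.04 + insurance 446.76 + duty 4812.93 + delivery 2053.76 = 16290.49

Buyer's account: EUR 16290.49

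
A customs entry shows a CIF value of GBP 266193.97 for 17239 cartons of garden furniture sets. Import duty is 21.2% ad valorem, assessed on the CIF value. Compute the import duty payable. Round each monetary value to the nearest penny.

Import duty: GBP 56433.12

Import duty = 266193.97 × 21.2% = 56433.12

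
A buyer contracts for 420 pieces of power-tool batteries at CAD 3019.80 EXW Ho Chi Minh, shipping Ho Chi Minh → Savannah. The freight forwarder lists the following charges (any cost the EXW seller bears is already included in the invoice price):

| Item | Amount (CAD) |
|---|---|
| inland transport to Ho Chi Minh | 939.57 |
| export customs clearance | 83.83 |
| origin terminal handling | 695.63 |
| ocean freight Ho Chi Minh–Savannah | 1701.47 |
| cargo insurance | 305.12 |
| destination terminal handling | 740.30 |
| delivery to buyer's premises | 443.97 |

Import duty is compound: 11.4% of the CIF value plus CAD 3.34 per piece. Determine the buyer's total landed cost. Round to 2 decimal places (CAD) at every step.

EXW: the seller makes goods available at their premises; the buyer bears all onward costs.
CIF value = EXW price + inland to port + export clearance + origin terminal + freight + insurance = 3019.80 + 939.57 + 83.83 + 695.63 + 1701.47 + 305.12 = 6745.42
Ad valorem component: 6745.42 × 11.4% = 768.98
Specific component: 420 × 3.34 = 1402.80
Import duty = 768.98 + 1402.80 = 2171.78
Buyer bears: inland to port 939.57 + export clearance 83.83 + origin terminal 695.63 + freight 1701.47 + insurance 305.12 + destination terminal 740.30 + delivery 443.97 + duty 2171.78 = 7081.67
Landed cost = invoice 3019.80 + 7081.67 = 10101.47

Total landed cost: CAD 10101.47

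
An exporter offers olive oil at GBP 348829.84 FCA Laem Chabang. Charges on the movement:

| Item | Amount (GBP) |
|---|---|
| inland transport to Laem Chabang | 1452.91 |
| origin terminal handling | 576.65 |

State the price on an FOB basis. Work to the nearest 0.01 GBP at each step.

FOB price: GBP 349406.49

Not relevant to the conversion: inland to port — on the seller under both FCA and FOB; already in the FCA price and stays in the FOB price.
From FCA to FOB, the seller additionally bears: origin terminal.
FOB price = 348829.84 + 576.65 = 349406.49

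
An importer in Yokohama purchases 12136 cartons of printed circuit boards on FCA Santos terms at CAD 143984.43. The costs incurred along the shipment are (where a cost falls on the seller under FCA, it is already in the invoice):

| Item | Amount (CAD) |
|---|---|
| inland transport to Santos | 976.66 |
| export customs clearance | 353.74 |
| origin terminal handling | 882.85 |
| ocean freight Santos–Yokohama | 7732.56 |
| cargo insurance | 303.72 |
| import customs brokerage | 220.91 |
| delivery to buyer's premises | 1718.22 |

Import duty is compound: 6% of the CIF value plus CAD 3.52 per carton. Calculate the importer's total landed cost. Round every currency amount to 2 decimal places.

FCA: the seller delivers export-cleared goods to the carrier; the buyer bears costs from that point.
Already in the invoice (seller's account under FCA): inland to port, export clearance — exclude.
CIF value = FCA price + origin terminal + freight + insurance = 143984.43 + 882.85 + 7732.56 + 303.72 = 152903.56
Ad valorem component: 152903.56 × 6% = 9174.21
Specific component: 12136 × 3.52 = 42718.72
Import duty = 9174.21 + 42718.72 = 51892.93
Buyer bears: origin terminal 882.85 + freight 7732.56 + insurance 303.72 + brokerage 220.91 + delivery 1718.22 + duty 51892.93 = 62751.19
Landed cost = invoice 143984.43 + 62751.19 = 206735.62

Total landed cost: CAD 206735.62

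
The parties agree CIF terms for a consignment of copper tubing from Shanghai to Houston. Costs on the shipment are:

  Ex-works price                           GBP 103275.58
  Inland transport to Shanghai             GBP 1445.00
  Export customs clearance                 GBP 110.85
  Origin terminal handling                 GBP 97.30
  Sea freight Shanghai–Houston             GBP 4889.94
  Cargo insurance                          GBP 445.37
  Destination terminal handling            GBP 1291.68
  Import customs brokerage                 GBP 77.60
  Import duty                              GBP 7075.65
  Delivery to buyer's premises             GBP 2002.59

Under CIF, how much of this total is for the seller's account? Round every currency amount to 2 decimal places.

Seller's account: GBP 110264.04

CIF: the seller pays costs through ocean freight and marine insurance to the destination port.
Seller's account: goods 103275.58 + inland to port 1445.00 + export clearance 110.85 + origin terminal 97.30 + freight 4889.94 + insurance 445.37 = 110264.04
Buyer's account: destination terminal 1291.68 + brokerage 77.60 + duty 7075.65 + delivery 2002.59 = 10447.52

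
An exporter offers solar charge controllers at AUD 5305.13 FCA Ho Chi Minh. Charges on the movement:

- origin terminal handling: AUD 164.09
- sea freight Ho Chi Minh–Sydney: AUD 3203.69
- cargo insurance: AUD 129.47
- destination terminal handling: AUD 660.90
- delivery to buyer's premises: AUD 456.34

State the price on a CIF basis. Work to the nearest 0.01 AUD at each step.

CIF price: AUD 8802.38

Not relevant to the conversion: destination terminal, delivery — on the buyer under both terms; not part of either seller's price.
From FCA to CIF, the seller additionally bears: origin terminal, freight, insurance.
CIF price = 5305.13 + 164.09 + 3203.69 + 129.47 = 8802.38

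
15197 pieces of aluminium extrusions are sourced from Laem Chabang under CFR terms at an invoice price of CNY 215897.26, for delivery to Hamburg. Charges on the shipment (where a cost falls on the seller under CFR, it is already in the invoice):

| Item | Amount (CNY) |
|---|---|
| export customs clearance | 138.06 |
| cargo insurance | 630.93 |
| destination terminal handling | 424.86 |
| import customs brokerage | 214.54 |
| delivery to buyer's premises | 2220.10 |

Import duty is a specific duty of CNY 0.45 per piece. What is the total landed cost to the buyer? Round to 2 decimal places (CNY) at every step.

CFR: the seller pays costs through ocean freight to the destination port, but not insurance.
Already in the invoice (seller's account under CFR): export clearance — exclude.
CIF value = CFR price + insurance = 215897.26 + 630.93 = 216528.19
Import duty = 15197 × 0.45 = 6838.65
Buyer bears: insurance 630.93 + destination terminal 424.86 + brokerage 214.54 + delivery 2220.10 + duty 6838.65 = 10329.08
Landed cost = invoice 215897.26 + 10329.08 = 226226.34

Total landed cost: CNY 226226.34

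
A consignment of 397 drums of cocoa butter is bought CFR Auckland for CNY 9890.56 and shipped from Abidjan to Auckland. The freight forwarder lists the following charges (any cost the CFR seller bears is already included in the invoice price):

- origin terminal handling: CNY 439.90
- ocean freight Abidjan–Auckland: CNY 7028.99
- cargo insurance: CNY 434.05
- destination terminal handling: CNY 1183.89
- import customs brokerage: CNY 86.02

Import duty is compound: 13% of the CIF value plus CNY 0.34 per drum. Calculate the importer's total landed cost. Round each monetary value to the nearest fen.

CFR: the seller pays costs through ocean freight to the destination port, but not insurance.
Already in the invoice (seller's account under CFR): origin terminal, freight — exclude.
CIF value = CFR price + insurance = 9890.56 + 434.05 = 10324.61
Ad valorem component: 10324.61 × 13% = 1342.20
Specific component: 397 × 0.34 = 134.98
Import duty = 1342.20 + 134.98 = 1477.18
Buyer bears: insurance 434.05 + destination terminal 1183.89 + brokerage 86.02 + duty 1477.18 = 3181.14
Landed cost = invoice 9890.56 + 3181.14 = 13071.70

Total landed cost: CNY 13071.70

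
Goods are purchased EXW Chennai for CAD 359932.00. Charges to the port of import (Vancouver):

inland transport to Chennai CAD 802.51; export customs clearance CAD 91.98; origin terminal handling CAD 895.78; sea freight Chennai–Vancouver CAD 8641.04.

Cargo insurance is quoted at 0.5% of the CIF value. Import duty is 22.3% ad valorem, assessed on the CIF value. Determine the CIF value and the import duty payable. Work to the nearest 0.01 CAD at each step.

CIF value: CAD 372224.43; import duty: CAD 83006.05

Let C be the CIF value. C = EXW price + pre-shipment costs + freight + 0.5% × C
C − 0.5% × C = 359932.00 + 802.51 + 91.98 + 895.78 + 8641.04
0.995 × C = 370363.31
C = 370363.31 / 0.995 = 372224.43
Insurance premium = 0.5% × 372224.43 = 1861.12
Import duty = 372224.43 × 22.3% = 83006.05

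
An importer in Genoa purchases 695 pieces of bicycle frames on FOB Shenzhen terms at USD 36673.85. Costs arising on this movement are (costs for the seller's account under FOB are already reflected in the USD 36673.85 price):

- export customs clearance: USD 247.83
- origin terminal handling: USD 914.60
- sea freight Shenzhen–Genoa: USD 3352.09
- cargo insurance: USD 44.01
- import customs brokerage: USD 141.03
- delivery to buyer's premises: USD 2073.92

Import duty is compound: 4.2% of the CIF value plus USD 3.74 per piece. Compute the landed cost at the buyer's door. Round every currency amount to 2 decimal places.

FOB: the seller bears costs until goods are on board at the origin port; the buyer bears freight, insurance and all costs thereafter.
Already in the invoice (seller's account under FOB): export clearance, origin terminal — exclude.
CIF value = FOB price + freight + insurance = 36673.85 + 3352.09 + 44.01 = 40069.95
Ad valorem component: 40069.95 × 4.2% = 1682.94
Specific component: 695 × 3.74 = 2599.30
Import duty = 1682.94 + 2599.30 = 4282.24
Buyer bears: freight 3352.09 + insurance 44.01 + brokerage 141.03 + delivery 2073.92 + duty 4282.24 = 9893.29
Landed cost = invoice 36673.85 + 9893.29 = 46567.14

Total landed cost: USD 46567.14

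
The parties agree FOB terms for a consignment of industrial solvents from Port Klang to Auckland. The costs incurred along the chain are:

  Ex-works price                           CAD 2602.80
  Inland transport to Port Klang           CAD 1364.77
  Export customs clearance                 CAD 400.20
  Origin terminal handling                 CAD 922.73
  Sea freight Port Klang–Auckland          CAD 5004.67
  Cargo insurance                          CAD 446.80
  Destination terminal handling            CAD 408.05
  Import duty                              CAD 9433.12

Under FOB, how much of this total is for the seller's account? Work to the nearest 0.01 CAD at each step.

Seller's account: CAD 5290.50

FOB: the seller bears costs until goods are on board at the origin port; the buyer bears freight, insurance and all costs thereafter.
Seller's account: goods 2602.80 + inland to port 1364.77 + export clearance 400.20 + origin terminal 922.73 = 5290.50
Buyer's account: freight 5004.67 + insurance 446.80 + destination terminal 408.05 + duty 9433.12 = 15292.64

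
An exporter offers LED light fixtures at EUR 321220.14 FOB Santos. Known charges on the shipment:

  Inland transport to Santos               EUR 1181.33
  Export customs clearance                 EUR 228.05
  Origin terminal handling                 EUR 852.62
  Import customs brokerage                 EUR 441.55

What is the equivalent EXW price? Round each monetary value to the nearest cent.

EXW price: EUR 318958.14

Not relevant to the conversion: brokerage — on the buyer under both terms; not part of either seller's price.
From FOB to EXW, the seller no longer bears: inland to port, export clearance, origin terminal.
EXW price = 321220.14 − 1181.33 − 228.05 − 852.62 = 318958.14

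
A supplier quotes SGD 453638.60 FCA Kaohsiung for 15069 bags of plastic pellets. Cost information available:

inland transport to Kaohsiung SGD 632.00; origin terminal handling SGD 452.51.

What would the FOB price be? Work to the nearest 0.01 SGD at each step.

FOB price: SGD 454091.11

Not relevant to the conversion: inland to port — on the seller under both FCA and FOB; already in the FCA price and stays in the FOB price.
From FCA to FOB, the seller additionally bears: origin terminal.
FOB price = 453638.60 + 452.51 = 454091.11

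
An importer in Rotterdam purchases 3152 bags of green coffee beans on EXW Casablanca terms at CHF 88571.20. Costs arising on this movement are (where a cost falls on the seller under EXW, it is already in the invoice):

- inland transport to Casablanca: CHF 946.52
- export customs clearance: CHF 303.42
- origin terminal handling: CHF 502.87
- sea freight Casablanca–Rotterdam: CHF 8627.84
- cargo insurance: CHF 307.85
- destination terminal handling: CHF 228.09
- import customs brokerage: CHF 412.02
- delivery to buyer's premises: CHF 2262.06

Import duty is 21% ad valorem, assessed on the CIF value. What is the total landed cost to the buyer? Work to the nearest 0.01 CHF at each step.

Total landed cost: CHF 123006.41

EXW: the seller makes goods available at their premises; the buyer bears all onward costs.
CIF value = EXW price + inland to port + export clearance + origin terminal + freight + insurance = 88571.20 + 946.52 + 303.42 + 502.87 + 8627.84 + 307.85 = 99259.70
Import duty = 99259.70 × 21% = 20844.54
Buyer bears: inland to port 946.52 + export clearance 303.42 + origin terminal 502.87 + freight 8627.84 + insurance 307.85 + destination terminal 228.09 + brokerage 412.02 + delivery 2262.06 + duty 20844.54 = 34435.21
Landed cost = invoice 88571.20 + 34435.21 = 123006.41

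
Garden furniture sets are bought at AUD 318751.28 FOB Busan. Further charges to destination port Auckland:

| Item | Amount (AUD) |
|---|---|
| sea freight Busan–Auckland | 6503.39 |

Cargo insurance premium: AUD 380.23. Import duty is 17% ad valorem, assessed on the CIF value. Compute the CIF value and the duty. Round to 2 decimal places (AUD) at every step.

CIF = FOB price + freight + insurance
CIF = 318751.28 + 6503.39 + 380.23 = 325634.90
Import duty = 325634.90 × 17% = 55357.93

CIF value: AUD 325634.90; import duty: AUD 55357.93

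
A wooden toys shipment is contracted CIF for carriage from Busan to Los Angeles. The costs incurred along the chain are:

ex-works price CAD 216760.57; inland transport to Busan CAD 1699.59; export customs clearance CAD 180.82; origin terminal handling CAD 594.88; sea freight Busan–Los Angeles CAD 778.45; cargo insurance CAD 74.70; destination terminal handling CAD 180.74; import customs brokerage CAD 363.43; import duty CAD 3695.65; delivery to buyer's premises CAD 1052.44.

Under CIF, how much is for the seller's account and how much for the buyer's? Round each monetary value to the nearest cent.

Seller: CAD 220089.01; buyer: CAD 5292.26

CIF: the seller pays costs through ocean freight and marine insurance to the destination port.
Seller's account: goods 216760.57 + inland to port 1699.59 + export clearance 180.82 + origin terminal 594.88 + freight 778.45 + insurance 74.70 = 220089.01
Buyer's account: destination terminal 180.74 + brokerage 363.43 + duty 3695.65 + delivery 1052.44 = 5292.26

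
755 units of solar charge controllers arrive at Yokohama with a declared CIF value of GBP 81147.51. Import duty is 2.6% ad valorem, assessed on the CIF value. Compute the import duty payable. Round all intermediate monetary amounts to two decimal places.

Import duty = 81147.51 × 2.6% = 2109.84

Import duty: GBP 2109.84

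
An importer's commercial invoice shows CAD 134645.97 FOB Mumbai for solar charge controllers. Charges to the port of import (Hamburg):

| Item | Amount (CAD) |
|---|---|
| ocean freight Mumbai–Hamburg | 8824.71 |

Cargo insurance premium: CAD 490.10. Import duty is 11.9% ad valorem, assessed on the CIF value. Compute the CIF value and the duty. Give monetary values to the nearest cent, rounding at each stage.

CIF value: CAD 143960.78; import duty: CAD 17131.33

CIF = FOB price + freight + insurance
CIF = 134645.97 + 8824.71 + 490.10 = 143960.78
Import duty = 143960.78 × 11.9% = 17131.33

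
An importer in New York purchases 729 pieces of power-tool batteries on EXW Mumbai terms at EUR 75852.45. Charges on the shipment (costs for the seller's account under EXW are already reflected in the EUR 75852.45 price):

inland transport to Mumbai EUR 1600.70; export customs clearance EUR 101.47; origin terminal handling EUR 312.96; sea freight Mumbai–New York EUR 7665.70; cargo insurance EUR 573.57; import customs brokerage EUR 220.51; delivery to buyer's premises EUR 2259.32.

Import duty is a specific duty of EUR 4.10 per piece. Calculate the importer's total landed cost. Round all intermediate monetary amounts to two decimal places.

Total landed cost: EUR 91575.58

EXW: the seller makes goods available at their premises; the buyer bears all onward costs.
CIF value = EXW price + inland to port + export clearance + origin terminal + freight + insurance = 75852.45 + 1600.70 + 101.47 + 312.96 + 7665.70 + 573.57 = 86106.85
Import duty = 729 × 4.10 = 2988.90
Buyer bears: inland to port 1600.70 + export clearance 101.47 + origin terminal 312.96 + freight 7665.70 + insurance 573.57 + brokerage 220.51 + delivery 2259.32 + duty 2988.90 = 15723.13
Landed cost = invoice 75852.45 + 15723.13 = 91575.58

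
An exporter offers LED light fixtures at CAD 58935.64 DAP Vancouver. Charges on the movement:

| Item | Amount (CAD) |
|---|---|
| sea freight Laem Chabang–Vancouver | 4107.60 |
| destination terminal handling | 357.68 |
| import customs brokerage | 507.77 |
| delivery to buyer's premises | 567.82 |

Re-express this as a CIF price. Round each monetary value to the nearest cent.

Not relevant to the conversion: freight — on the seller under both DAP and CIF; already in the DAP price and stays in the CIF price. brokerage — on the buyer under both terms; not part of either seller's price.
From DAP to CIF, the seller no longer bears: destination terminal, delivery.
CIF price = 58935.64 − 357.68 − 567.82 = 58010.14

CIF price: CAD 58010.14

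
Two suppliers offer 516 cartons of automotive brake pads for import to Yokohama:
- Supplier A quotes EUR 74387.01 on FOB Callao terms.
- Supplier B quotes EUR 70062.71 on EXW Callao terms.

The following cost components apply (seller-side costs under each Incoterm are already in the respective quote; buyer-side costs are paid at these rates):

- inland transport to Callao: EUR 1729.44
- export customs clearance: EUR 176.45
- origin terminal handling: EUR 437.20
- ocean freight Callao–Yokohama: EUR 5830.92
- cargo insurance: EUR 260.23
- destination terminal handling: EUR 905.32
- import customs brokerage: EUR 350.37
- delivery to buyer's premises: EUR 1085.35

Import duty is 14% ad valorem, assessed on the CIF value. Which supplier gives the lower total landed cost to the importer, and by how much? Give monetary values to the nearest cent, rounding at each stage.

Supplier A (FOB):
CIF value = FOB price + freight + insurance = 74387.01 + 5830.92 + 260.23 = 80478.16
Import duty = 80478.16 × 14% = 11266.94
Buyer bears (A): 5830.92 + 260.23 + 905.32 + 350.37 + 1085.35 = 8432.19
Landed cost (A) = invoice 74387.01 + 8432.19 + duty 11266.94 = 94086.14
Supplier B (EXW):
CIF value = EXW price + inland to port + export clearance + origin terminal + freight + insurance = 70062.71 + 1729.44 + 176.45 + 437.20 + 5830.92 + 260.23 = 78496.95
Import duty = 78496.95 × 14% = 10989.57
Buyer bears (B): 1729.44 + 176.45 + 437.20 + 5830.92 + 260.23 + 905.32 + 350.37 + 1085.35 = 10775.28
Landed cost (B) = invoice 70062.71 + 10775.28 + duty 10989.57 = 91827.56
Difference = |94086.14 − 91827.56| = 2258.58

Supplier B is cheaper by EUR 2258.58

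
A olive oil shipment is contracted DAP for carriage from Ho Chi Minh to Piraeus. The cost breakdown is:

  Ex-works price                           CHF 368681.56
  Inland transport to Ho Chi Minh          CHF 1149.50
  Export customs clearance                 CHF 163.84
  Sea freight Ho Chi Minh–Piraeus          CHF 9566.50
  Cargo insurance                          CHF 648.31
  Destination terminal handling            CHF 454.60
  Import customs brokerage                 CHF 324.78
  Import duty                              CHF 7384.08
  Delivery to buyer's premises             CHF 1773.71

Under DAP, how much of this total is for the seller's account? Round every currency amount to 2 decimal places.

Seller's account: CHF 382438.02

DAP: the seller bears all costs to the named destination except import duty and clearance.
Seller's account: goods 368681.56 + inland to port 1149.50 + export clearance 163.84 + freight 9566.50 + insurance 648.31 + destination terminal 454.60 + delivery 1773.71 = 382438.02
Buyer's account: brokerage 324.78 + duty 7384.08 = 7708.86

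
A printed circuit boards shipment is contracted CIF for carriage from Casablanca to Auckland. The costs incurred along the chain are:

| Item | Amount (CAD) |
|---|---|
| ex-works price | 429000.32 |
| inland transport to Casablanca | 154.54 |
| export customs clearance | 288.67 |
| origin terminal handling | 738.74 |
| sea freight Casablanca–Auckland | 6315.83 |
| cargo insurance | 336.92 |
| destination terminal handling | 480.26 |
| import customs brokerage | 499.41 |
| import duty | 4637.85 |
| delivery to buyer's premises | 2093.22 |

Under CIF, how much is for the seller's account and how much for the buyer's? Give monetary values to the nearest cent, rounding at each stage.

Seller: CAD 436835.02; buyer: CAD 7710.74

CIF: the seller pays costs through ocean freight and marine insurance to the destination port.
Seller's account: goods 429000.32 + inland to port 154.54 + export clearance 288.67 + origin terminal 738.74 + freight 6315.83 + insurance 336.92 = 436835.02
Buyer's account: destination terminal 480.26 + brokerage 499.41 + duty 4637.85 + delivery 2093.22 = 7710.74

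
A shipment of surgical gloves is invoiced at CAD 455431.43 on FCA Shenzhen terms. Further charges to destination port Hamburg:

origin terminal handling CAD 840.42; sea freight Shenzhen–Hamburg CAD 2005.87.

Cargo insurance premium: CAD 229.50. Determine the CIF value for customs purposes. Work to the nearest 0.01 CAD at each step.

CIF = FCA price + pre-shipment costs + freight + insurance
CIF = 455431.43 + 840.42 + 2005.87 + 229.50 = 458507.22

CIF value: CAD 458507.22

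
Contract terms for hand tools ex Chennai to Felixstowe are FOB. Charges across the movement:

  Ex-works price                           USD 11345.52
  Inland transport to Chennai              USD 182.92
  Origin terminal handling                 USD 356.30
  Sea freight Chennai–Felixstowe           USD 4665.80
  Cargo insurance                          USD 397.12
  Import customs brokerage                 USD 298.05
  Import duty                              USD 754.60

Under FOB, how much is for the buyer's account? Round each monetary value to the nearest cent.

Buyer's account: USD 6115.57

FOB: the seller bears costs until goods are on board at the origin port; the buyer bears freight, insurance and all costs thereafter.
Seller's account: goods 11345.52 + inland to port 182.92 + origin terminal 356.30 = 11884.74
Buyer's account: freight 4665.80 + insurance 397.12 + brokerage 298.05 + duty 754.60 = 6115.57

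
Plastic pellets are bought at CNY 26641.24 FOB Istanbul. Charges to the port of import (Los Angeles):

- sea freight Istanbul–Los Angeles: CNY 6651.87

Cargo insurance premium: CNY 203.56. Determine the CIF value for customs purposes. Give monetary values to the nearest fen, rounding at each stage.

CIF = FOB price + freight + insurance
CIF = 26641.24 + 6651.87 + 203.56 = 33496.67

CIF value: CNY 33496.67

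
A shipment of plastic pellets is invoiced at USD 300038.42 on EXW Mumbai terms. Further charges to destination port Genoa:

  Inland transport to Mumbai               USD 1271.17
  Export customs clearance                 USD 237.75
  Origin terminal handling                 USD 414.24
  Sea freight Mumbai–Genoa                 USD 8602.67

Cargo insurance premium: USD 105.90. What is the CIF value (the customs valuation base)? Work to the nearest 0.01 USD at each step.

CIF = EXW price + pre-shipment costs + freight + insurance
CIF = 300038.42 + 1271.17 + 237.75 + 414.24 + 8602.67 + 105.90 = 310670.15

CIF value: USD 310670.15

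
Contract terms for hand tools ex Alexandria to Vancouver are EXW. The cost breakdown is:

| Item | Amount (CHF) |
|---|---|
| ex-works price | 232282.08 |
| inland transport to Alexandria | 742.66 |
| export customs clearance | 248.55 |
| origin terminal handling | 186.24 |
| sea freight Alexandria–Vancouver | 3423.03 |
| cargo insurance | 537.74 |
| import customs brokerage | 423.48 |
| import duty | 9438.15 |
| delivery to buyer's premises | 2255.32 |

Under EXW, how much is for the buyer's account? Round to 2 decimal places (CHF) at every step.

EXW: the seller makes goods available at their premises; the buyer bears all onward costs.
Seller's account: goods 232282.08 = 232282.08
Buyer's account: inland to port 742.66 + export clearance 248.55 + origin terminal 186.24 + freight 3423.03 + insurance 537.74 + brokerage 423.48 + duty 9438.15 + delivery 2255.32 = 17255.17

Buyer's account: CHF 17255.17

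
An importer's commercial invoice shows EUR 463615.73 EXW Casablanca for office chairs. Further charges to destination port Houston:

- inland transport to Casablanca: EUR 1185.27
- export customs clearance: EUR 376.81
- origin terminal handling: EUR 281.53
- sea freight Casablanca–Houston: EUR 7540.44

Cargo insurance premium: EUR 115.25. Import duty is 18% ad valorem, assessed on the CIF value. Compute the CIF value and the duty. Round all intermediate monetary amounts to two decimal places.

CIF value: EUR 473115.03; import duty: EUR 85160.71

CIF = EXW price + pre-shipment costs + freight + insurance
CIF = 463615.73 + 1185.27 + 376.81 + 281.53 + 7540.44 + 115.25 = 473115.03
Import duty = 473115.03 × 18% = 85160.71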